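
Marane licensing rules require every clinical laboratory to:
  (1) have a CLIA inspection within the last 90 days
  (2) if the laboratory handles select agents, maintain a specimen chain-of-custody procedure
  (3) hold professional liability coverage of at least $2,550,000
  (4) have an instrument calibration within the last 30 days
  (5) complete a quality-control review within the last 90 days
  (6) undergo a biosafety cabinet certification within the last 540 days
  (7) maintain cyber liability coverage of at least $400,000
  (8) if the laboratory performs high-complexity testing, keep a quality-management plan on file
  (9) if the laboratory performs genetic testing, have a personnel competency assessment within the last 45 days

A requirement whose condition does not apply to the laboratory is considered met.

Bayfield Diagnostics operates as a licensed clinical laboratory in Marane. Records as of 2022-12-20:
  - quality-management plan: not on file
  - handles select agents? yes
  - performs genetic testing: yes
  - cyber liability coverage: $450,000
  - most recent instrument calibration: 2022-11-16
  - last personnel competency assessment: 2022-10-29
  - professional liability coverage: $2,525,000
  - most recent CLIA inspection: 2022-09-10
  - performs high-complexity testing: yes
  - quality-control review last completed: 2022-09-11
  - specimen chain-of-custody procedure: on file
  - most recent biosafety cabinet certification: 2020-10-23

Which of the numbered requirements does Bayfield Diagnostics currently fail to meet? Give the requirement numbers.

1. CLIA inspection 101 days ago vs limit 90 → not met
2. condition 'handles select agents' holds; specimen chain-of-custody procedure present → met
3. professional liability coverage $2,525,000 < $2,550,000 → not met
4. instrument calibration 34 days ago vs limit 30 → not met
5. quality-control review 100 days ago vs limit 90 → not met
6. biosafety cabinet certification 788 days ago vs limit 540 → not met
7. cyber liability coverage $450,000 ≥ $400,000 → met
8. condition 'performs high-complexity testing' holds; quality-management plan absent → not met
9. condition 'performs genetic testing' holds; personnel competency assessment 52 days ago vs limit 45 → not met
Not met: 1, 3, 4, 5, 6, 8, 9

1, 3, 4, 5, 6, 8, 9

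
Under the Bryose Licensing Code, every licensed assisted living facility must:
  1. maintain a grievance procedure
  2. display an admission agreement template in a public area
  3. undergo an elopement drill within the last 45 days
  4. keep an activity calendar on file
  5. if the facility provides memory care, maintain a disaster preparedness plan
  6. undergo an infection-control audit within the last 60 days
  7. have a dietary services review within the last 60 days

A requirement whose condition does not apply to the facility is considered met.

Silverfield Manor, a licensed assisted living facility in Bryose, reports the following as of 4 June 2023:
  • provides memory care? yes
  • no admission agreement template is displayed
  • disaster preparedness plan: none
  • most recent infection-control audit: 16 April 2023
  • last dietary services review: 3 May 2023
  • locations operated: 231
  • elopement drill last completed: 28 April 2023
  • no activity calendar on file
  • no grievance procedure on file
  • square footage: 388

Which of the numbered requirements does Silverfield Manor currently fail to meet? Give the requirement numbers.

1. grievance procedure absent → not met
2. admission agreement template absent → not met
3. elopement drill 37 days ago vs limit 45 → met
4. activity calendar absent → not met
5. condition 'provides memory care' holds; disaster preparedness plan absent → not met
6. infection-control audit 49 days ago vs limit 60 → met
7. dietary services review 32 days ago vs limit 60 → met
Not met: 1, 2, 4, 5

1, 2, 4, 5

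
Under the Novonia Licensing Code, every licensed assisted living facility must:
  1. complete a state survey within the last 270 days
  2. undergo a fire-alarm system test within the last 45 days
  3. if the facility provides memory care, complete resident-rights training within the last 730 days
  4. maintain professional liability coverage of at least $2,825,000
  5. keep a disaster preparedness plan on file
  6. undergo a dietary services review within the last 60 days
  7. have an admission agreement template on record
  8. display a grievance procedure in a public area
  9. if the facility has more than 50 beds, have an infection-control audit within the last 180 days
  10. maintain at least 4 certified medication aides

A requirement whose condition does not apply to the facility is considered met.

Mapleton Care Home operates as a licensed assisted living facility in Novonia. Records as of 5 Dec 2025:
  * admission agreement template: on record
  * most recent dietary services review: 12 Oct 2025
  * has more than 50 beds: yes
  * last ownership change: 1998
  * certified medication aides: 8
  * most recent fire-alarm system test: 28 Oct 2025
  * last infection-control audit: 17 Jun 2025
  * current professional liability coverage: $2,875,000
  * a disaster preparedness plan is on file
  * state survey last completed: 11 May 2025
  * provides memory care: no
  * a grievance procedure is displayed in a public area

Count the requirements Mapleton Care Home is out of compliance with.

0

1. state survey 208 days ago vs limit 270 → met
2. fire-alarm system test 38 days ago vs limit 45 → met
3. condition 'provides memory care' does not hold → requirement n/a → met
4. professional liability coverage $2,875,000 ≥ $2,825,000 → met
5. disaster preparedness plan present → met
6. dietary services review 54 days ago vs limit 60 → met
7. admission agreement template present → met
8. grievance procedure present → met
9. condition 'has more than 50 beds' holds; infection-control audit 171 days ago vs limit 180 → met
10. certified medication aides 8 ≥ 4 → met
Not met: 0 of 10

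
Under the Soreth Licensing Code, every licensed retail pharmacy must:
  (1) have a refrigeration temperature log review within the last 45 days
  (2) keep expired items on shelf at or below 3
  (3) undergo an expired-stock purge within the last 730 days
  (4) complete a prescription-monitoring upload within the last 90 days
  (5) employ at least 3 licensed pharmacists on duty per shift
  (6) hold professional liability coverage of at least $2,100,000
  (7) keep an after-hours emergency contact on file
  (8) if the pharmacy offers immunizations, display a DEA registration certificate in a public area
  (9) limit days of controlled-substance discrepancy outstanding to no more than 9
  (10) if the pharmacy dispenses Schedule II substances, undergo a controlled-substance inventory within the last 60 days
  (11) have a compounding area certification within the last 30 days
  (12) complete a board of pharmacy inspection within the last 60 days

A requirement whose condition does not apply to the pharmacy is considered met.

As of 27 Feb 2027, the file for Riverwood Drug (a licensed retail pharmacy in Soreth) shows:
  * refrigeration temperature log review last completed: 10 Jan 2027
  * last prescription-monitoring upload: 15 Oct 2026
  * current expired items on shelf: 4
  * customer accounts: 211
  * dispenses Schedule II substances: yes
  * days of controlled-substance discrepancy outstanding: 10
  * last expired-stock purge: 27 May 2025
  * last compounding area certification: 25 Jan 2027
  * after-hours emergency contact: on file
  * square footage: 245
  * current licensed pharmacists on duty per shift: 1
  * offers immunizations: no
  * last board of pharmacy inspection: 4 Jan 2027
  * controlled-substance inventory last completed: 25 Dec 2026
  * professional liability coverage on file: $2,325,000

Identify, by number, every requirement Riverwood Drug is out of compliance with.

1. refrigeration temperature log review 48 days ago vs limit 45 → not met
2. expired items on shelf 4 > 3 → not met
3. expired-stock purge 641 days ago vs limit 730 → met
4. prescription-monitoring upload 135 days ago vs limit 90 → not met
5. licensed pharmacists on duty per shift 1 < 3 → not met
6. professional liability coverage $2,325,000 ≥ $2,100,000 → met
7. after-hours emergency contact present → met
8. condition 'offers immunizations' does not hold → requirement n/a → met
9. days of controlled-substance discrepancy outstanding 10 > 9 → not met
10. condition 'dispenses Schedule II substances' holds; controlled-substance inventory 64 days ago vs limit 60 → not met
11. compounding area certification 33 days ago vs limit 30 → not met
12. board of pharmacy inspection 54 days ago vs limit 60 → met
Not met: 1, 2, 4, 5, 9, 10, 11

1, 2, 4, 5, 9, 10, 11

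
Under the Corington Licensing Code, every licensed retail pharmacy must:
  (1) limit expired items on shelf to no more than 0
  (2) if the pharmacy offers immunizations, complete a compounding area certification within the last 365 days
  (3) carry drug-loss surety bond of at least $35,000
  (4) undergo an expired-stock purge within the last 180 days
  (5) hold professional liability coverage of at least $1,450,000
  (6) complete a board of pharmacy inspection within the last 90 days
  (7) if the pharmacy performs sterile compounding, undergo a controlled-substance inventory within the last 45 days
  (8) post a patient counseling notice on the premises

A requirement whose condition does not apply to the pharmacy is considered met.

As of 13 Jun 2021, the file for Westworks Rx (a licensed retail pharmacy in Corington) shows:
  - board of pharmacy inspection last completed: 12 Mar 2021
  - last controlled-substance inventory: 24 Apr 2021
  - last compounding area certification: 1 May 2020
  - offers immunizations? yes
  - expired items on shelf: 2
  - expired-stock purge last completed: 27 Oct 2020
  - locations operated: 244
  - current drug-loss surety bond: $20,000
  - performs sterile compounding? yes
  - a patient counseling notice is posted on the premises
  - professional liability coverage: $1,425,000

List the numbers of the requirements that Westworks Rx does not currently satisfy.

1, 2, 3, 4, 5, 6, 7

1. expired items on shelf 2 > 0 → not met
2. condition 'offers immunizations' holds; compounding area certification 408 days ago vs limit 365 → not met
3. drug-loss surety bond $20,000 < $35,000 → not met
4. expired-stock purge 229 days ago vs limit 180 → not met
5. professional liability coverage $1,425,000 < $1,450,000 → not met
6. board of pharmacy inspection 93 days ago vs limit 90 → not met
7. condition 'performs sterile compounding' holds; controlled-substance inventory 50 days ago vs limit 45 → not met
8. patient counseling notice present → met
Not met: 1, 2, 3, 4, 5, 6, 7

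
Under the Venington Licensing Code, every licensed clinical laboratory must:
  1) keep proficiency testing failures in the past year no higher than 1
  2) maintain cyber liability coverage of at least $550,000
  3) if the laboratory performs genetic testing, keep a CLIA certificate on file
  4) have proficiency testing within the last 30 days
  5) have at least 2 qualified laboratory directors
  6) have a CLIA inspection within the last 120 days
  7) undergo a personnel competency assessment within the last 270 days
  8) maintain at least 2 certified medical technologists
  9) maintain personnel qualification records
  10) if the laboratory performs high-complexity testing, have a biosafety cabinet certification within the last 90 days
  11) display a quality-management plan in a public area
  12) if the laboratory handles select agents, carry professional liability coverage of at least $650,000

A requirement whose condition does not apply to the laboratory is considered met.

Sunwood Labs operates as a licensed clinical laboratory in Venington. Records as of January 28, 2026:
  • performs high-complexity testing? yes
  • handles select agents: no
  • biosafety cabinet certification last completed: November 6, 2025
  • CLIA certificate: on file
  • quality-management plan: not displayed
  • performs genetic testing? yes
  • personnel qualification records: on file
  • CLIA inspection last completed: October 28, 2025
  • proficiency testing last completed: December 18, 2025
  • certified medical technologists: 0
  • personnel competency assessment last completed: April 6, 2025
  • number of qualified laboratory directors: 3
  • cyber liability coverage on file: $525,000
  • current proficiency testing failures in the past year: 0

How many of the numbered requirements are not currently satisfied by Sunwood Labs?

5

1. proficiency testing failures in the past year 0 ≤ 1 → met
2. cyber liability coverage $525,000 < $550,000 → not met
3. condition 'performs genetic testing' holds; CLIA certificate present → met
4. proficiency testing 41 days ago vs limit 30 → not met
5. qualified laboratory directors 3 ≥ 2 → met
6. CLIA inspection 92 days ago vs limit 120 → met
7. personnel competency assessment 297 days ago vs limit 270 → not met
8. certified medical technologists 0 < 2 → not met
9. personnel qualification records present → met
10. condition 'performs high-complexity testing' holds; biosafety cabinet certification 83 days ago vs limit 90 → met
11. quality-management plan absent → not met
12. condition 'handles select agents' does not hold → requirement n/a → met
Not met: 5 of 12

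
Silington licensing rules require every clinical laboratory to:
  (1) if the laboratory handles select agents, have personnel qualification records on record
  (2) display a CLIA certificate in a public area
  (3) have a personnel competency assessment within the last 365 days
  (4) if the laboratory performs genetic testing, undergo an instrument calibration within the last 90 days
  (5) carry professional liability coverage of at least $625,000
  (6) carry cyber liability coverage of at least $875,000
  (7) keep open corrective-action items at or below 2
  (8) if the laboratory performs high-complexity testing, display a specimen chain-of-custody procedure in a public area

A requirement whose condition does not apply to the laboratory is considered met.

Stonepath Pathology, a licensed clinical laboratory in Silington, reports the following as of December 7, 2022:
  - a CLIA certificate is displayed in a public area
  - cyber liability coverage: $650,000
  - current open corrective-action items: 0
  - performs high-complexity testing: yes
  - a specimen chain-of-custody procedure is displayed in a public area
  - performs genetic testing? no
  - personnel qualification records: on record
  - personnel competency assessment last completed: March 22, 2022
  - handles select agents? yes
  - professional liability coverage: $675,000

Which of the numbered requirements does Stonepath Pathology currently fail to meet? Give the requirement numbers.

1. condition 'handles select agents' holds; personnel qualification records present → met
2. CLIA certificate present → met
3. personnel competency assessment 260 days ago vs limit 365 → met
4. condition 'performs genetic testing' does not hold → requirement n/a → met
5. professional liability coverage $675,000 ≥ $625,000 → met
6. cyber liability coverage $650,000 < $875,000 → not met
7. open corrective-action items 0 ≤ 2 → met
8. condition 'performs high-complexity testing' holds; specimen chain-of-custody procedure present → met
Not met: 6

6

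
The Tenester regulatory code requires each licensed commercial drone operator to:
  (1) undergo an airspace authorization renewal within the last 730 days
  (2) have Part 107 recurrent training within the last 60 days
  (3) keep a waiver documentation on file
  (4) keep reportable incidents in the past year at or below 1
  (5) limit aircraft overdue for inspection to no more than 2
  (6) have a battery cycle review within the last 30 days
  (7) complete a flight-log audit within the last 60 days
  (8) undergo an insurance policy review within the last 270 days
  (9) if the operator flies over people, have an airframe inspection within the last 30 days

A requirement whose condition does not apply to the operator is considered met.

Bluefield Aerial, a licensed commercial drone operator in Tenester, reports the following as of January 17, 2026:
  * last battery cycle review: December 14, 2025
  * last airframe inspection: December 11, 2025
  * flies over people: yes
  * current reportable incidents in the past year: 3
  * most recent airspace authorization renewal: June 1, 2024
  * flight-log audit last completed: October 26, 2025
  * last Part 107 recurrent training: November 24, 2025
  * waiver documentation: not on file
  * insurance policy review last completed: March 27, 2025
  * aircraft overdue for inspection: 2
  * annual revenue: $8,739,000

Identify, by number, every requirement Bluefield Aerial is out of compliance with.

3, 4, 6, 7, 8, 9

1. airspace authorization renewal 595 days ago vs limit 730 → met
2. Part 107 recurrent training 54 days ago vs limit 60 → met
3. waiver documentation absent → not met
4. reportable incidents in the past year 3 > 1 → not met
5. aircraft overdue for inspection 2 ≤ 2 → met
6. battery cycle review 34 days ago vs limit 30 → not met
7. flight-log audit 83 days ago vs limit 60 → not met
8. insurance policy review 296 days ago vs limit 270 → not met
9. condition 'flies over people' holds; airframe inspection 37 days ago vs limit 30 → not met
Not met: 3, 4, 6, 7, 8, 9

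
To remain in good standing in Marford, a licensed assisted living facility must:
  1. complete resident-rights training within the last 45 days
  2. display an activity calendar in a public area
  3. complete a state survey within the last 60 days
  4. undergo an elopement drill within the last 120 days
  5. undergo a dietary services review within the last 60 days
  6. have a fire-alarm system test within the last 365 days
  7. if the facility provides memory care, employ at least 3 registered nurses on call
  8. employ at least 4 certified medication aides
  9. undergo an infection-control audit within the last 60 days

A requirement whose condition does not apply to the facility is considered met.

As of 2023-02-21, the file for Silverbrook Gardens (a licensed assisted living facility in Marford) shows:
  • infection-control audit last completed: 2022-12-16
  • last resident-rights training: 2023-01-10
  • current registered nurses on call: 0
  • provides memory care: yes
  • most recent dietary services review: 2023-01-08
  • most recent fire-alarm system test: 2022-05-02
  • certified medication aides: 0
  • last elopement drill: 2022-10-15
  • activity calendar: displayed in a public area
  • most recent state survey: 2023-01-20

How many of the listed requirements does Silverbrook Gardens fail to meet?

4

1. resident-rights training 42 days ago vs limit 45 → met
2. activity calendar present → met
3. state survey 32 days ago vs limit 60 → met
4. elopement drill 129 days ago vs limit 120 → not met
5. dietary services review 44 days ago vs limit 60 → met
6. fire-alarm system test 295 days ago vs limit 365 → met
7. condition 'provides memory care' holds; registered nurses on call 0 < 3 → not met
8. certified medication aides 0 < 4 → not met
9. infection-control audit 67 days ago vs limit 60 → not met
Not met: 4 of 9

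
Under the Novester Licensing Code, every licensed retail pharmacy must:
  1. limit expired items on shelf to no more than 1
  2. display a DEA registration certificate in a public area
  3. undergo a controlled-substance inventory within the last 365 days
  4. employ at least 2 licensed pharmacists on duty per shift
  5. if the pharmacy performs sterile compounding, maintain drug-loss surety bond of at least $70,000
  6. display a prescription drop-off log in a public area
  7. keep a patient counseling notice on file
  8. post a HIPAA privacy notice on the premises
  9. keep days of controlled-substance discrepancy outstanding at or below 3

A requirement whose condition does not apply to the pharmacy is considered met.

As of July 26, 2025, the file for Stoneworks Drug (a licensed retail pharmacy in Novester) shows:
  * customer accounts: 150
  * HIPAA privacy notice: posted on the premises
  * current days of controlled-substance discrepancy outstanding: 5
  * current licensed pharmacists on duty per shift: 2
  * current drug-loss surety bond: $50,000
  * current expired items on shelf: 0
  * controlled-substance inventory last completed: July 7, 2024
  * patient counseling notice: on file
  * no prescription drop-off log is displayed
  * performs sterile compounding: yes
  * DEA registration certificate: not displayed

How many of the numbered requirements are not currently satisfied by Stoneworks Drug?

5

1. expired items on shelf 0 ≤ 1 → met
2. DEA registration certificate absent → not met
3. controlled-substance inventory 384 days ago vs limit 365 → not met
4. licensed pharmacists on duty per shift 2 ≥ 2 → met
5. condition 'performs sterile compounding' holds; drug-loss surety bond $50,000 < $70,000 → not met
6. prescription drop-off log absent → not met
7. patient counseling notice present → met
8. HIPAA privacy notice present → met
9. days of controlled-substance discrepancy outstanding 5 > 3 → not met
Not met: 5 of 9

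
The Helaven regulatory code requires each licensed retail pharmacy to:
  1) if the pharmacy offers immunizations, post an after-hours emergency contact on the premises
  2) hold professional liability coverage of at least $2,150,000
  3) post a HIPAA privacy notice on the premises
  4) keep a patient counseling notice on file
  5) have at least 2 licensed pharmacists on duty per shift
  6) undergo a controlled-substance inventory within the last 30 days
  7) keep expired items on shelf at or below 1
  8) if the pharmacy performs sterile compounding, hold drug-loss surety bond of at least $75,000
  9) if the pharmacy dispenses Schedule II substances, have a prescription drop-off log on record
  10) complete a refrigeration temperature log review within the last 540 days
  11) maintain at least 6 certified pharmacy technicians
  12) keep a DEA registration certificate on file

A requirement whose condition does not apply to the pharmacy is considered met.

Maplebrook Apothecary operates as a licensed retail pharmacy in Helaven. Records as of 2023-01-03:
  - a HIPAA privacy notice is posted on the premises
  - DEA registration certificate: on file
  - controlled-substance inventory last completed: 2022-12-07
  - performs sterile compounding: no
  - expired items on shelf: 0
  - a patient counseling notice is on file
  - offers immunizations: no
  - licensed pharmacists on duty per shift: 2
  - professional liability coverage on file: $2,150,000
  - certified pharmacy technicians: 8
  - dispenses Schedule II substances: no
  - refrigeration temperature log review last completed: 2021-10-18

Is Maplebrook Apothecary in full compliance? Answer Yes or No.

Yes

1. condition 'offers immunizations' does not hold → requirement n/a → met
2. professional liability coverage $2,150,000 ≥ $2,150,000 → met
3. HIPAA privacy notice present → met
4. patient counseling notice present → met
5. licensed pharmacists on duty per shift 2 ≥ 2 → met
6. controlled-substance inventory 27 days ago vs limit 30 → met
7. expired items on shelf 0 ≤ 1 → met
8. condition 'performs sterile compounding' does not hold → requirement n/a → met
9. condition 'dispenses Schedule II substances' does not hold → requirement n/a → met
10. refrigeration temperature log review 442 days ago vs limit 540 → met
11. certified pharmacy technicians 8 ≥ 6 → met
12. DEA registration certificate present → met
All met.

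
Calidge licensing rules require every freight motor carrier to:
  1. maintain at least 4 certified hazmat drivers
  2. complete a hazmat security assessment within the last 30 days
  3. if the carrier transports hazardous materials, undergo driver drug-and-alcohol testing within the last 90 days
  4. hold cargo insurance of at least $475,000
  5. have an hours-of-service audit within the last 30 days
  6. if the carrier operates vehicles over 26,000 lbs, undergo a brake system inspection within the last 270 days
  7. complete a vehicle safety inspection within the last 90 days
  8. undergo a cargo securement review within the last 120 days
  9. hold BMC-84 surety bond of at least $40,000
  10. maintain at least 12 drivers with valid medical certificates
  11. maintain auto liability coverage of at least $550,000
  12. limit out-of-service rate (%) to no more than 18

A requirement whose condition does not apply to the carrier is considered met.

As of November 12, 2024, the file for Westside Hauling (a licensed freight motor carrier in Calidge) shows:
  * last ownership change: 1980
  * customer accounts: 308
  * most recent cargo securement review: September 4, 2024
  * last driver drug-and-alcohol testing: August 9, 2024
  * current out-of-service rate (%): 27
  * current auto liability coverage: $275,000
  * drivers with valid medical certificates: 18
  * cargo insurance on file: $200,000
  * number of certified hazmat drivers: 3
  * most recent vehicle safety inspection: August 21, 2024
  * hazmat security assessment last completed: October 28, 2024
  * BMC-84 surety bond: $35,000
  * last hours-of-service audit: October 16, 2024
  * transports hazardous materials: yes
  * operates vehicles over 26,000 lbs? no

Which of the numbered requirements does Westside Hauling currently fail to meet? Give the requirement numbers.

1, 3, 4, 9, 11, 12

1. certified hazmat drivers 3 < 4 → not met
2. hazmat security assessment 15 days ago vs limit 30 → met
3. condition 'transports hazardous materials' holds; driver drug-and-alcohol testing 95 days ago vs limit 90 → not met
4. cargo insurance $200,000 < $475,000 → not met
5. hours-of-service audit 27 days ago vs limit 30 → met
6. condition 'operates vehicles over 26,000 lbs' does not hold → requirement n/a → met
7. vehicle safety inspection 83 days ago vs limit 90 → met
8. cargo securement review 69 days ago vs limit 120 → met
9. BMC-84 surety bond $35,000 < $40,000 → not met
10. drivers with valid medical certificates 18 ≥ 12 → met
11. auto liability coverage $275,000 < $550,000 → not met
12. out-of-service rate (%) 27 > 18 → not met
Not met: 1, 3, 4, 9, 11, 12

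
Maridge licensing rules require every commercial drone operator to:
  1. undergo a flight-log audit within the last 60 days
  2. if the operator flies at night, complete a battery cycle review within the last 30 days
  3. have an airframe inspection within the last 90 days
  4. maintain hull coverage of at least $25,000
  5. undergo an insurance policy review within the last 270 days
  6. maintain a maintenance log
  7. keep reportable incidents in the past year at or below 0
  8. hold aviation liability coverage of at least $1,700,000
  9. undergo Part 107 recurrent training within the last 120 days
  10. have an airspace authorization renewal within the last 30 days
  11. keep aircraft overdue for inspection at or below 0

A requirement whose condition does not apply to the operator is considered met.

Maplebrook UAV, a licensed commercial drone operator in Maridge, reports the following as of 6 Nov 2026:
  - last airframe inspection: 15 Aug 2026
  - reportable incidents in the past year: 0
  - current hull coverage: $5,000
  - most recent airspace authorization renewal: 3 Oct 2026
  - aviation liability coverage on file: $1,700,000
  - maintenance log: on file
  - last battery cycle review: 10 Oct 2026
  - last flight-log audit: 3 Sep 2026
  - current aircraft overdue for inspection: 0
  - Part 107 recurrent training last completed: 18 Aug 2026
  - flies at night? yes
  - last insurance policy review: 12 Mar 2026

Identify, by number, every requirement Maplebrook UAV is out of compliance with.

1, 4, 10

1. flight-log audit 64 days ago vs limit 60 → not met
2. condition 'flies at night' holds; battery cycle review 27 days ago vs limit 30 → met
3. airframe inspection 83 days ago vs limit 90 → met
4. hull coverage $5,000 < $25,000 → not met
5. insurance policy review 239 days ago vs limit 270 → met
6. maintenance log present → met
7. reportable incidents in the past year 0 ≤ 0 → met
8. aviation liability coverage $1,700,000 ≥ $1,700,000 → met
9. Part 107 recurrent training 80 days ago vs limit 120 → met
10. airspace authorization renewal 34 days ago vs limit 30 → not met
11. aircraft overdue for inspection 0 ≤ 0 → met
Not met: 1, 4, 10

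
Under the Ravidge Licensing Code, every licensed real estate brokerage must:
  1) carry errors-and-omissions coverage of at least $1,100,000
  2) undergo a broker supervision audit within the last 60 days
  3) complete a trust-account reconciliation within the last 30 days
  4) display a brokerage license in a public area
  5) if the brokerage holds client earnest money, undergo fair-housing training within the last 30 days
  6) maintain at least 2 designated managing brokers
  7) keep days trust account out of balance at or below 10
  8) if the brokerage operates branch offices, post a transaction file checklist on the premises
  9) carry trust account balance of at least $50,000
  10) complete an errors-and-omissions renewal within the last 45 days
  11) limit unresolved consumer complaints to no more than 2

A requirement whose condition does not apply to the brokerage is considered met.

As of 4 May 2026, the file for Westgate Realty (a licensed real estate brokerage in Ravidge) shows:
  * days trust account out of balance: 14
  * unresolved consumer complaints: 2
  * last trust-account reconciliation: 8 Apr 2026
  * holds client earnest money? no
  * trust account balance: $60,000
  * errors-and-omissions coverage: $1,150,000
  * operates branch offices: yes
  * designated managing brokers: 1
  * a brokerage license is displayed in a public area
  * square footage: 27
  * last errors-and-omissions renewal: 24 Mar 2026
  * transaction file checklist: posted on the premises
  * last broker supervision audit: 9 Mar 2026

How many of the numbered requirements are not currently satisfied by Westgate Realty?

1. errors-and-omissions coverage $1,150,000 ≥ $1,100,000 → met
2. broker supervision audit 56 days ago vs limit 60 → met
3. trust-account reconciliation 26 days ago vs limit 30 → met
4. brokerage license present → met
5. condition 'holds client earnest money' does not hold → requirement n/a → met
6. designated managing brokers 1 < 2 → not met
7. days trust account out of balance 14 > 10 → not met
8. condition 'operates branch offices' holds; transaction file checklist present → met
9. trust account balance $60,000 ≥ $50,000 → met
10. errors-and-omissions renewal 41 days ago vs limit 45 → met
11. unresolved consumer complaints 2 ≤ 2 → met
Not met: 2 of 11

2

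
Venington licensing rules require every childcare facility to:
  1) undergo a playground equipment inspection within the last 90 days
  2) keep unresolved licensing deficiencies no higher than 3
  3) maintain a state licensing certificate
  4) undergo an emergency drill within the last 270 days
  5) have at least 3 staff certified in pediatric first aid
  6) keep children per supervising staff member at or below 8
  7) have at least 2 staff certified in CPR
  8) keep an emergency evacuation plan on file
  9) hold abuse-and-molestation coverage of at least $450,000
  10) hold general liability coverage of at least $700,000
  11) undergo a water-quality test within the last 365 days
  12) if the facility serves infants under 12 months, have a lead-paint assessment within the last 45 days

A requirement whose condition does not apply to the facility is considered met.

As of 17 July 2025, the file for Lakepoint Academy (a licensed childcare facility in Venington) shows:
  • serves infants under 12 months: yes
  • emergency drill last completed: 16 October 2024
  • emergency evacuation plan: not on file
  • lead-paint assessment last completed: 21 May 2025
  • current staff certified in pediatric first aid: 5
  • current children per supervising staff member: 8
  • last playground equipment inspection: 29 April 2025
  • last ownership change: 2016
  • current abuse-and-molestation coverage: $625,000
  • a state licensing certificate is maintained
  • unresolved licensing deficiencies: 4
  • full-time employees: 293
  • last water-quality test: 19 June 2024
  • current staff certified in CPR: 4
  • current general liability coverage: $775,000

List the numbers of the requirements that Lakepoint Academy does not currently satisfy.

1. playground equipment inspection 79 days ago vs limit 90 → met
2. unresolved licensing deficiencies 4 > 3 → not met
3. state licensing certificate present → met
4. emergency drill 274 days ago vs limit 270 → not met
5. staff certified in pediatric first aid 5 ≥ 3 → met
6. children per supervising staff member 8 ≤ 8 → met
7. staff certified in CPR 4 ≥ 2 → met
8. emergency evacuation plan absent → not met
9. abuse-and-molestation coverage $625,000 ≥ $450,000 → met
10. general liability coverage $775,000 ≥ $700,000 → met
11. water-quality test 393 days ago vs limit 365 → not met
12. condition 'serves infants under 12 months' holds; lead-paint assessment 57 days ago vs limit 45 → not met
Not met: 2, 4, 8, 11, 12

2, 4, 8, 11, 12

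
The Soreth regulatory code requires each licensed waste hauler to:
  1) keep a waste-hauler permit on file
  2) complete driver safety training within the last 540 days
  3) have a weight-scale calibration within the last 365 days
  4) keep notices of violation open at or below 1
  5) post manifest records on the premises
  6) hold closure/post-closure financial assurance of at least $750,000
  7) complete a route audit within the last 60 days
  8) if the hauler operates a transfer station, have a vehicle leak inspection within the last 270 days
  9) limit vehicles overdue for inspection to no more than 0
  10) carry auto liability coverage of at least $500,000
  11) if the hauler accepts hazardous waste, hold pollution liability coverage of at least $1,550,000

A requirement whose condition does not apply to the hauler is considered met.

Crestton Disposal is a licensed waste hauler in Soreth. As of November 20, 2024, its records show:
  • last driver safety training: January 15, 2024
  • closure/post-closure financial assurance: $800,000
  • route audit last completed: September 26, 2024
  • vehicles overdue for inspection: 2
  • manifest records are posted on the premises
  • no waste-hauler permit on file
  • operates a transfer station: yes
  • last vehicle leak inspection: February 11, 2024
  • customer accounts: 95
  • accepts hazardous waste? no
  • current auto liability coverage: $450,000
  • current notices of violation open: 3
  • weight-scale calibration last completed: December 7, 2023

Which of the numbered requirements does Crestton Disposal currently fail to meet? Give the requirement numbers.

1. waste-hauler permit absent → not met
2. driver safety training 310 days ago vs limit 540 → met
3. weight-scale calibration 349 days ago vs limit 365 → met
4. notices of violation open 3 > 1 → not met
5. manifest records present → met
6. closure/post-closure financial assurance $800,000 ≥ $750,000 → met
7. route audit 55 days ago vs limit 60 → met
8. condition 'operates a transfer station' holds; vehicle leak inspection 283 days ago vs limit 270 → not met
9. vehicles overdue for inspection 2 > 0 → not met
10. auto liability coverage $450,000 < $500,000 → not met
11. condition 'accepts hazardous waste' does not hold → requirement n/a → met
Not met: 1, 4, 8, 9, 10

1, 4, 8, 9, 10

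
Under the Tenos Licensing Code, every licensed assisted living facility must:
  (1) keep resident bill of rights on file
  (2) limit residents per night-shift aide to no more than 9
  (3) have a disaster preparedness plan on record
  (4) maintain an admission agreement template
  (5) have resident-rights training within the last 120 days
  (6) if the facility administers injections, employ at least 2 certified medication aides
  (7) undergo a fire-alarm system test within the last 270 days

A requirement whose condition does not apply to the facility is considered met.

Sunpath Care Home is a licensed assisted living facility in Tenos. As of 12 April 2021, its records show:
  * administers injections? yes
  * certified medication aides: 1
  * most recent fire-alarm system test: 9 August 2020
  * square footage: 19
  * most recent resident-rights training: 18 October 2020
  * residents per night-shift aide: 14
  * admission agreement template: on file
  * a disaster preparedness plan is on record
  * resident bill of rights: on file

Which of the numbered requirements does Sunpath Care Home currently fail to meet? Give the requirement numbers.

2, 5, 6

1. resident bill of rights present → met
2. residents per night-shift aide 14 > 9 → not met
3. disaster preparedness plan present → met
4. admission agreement template present → met
5. resident-rights training 176 days ago vs limit 120 → not met
6. condition 'administers injections' holds; certified medication aides 1 < 2 → not met
7. fire-alarm system test 246 days ago vs limit 270 → met
Not met: 2, 5, 6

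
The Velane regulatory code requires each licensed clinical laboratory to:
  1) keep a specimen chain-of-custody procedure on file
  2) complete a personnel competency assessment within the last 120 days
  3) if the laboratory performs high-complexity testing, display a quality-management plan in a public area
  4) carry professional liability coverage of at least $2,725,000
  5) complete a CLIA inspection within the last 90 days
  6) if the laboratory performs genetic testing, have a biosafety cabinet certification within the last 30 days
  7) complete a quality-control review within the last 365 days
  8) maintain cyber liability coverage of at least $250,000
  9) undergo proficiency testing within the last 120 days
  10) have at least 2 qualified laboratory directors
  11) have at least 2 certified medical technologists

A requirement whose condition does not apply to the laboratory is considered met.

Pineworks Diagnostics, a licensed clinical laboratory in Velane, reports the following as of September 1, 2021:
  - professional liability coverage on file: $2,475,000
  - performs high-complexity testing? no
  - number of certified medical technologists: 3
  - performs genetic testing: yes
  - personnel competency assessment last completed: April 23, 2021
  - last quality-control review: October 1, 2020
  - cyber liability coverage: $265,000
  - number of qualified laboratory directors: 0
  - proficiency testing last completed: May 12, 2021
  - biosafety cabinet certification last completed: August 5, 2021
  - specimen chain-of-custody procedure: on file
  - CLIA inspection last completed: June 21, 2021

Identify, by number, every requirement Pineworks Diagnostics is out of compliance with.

1. specimen chain-of-custody procedure present → met
2. personnel competency assessment 131 days ago vs limit 120 → not met
3. condition 'performs high-complexity testing' does not hold → requirement n/a → met
4. professional liability coverage $2,475,000 < $2,725,000 → not met
5. CLIA inspection 72 days ago vs limit 90 → met
6. condition 'performs genetic testing' holds; biosafety cabinet certification 27 days ago vs limit 30 → met
7. quality-control review 335 days ago vs limit 365 → met
8. cyber liability coverage $265,000 ≥ $250,000 → met
9. proficiency testing 112 days ago vs limit 120 → met
10. qualified laboratory directors 0 < 2 → not met
11. certified medical technologists 3 ≥ 2 → met
Not met: 2, 4, 10

2, 4, 10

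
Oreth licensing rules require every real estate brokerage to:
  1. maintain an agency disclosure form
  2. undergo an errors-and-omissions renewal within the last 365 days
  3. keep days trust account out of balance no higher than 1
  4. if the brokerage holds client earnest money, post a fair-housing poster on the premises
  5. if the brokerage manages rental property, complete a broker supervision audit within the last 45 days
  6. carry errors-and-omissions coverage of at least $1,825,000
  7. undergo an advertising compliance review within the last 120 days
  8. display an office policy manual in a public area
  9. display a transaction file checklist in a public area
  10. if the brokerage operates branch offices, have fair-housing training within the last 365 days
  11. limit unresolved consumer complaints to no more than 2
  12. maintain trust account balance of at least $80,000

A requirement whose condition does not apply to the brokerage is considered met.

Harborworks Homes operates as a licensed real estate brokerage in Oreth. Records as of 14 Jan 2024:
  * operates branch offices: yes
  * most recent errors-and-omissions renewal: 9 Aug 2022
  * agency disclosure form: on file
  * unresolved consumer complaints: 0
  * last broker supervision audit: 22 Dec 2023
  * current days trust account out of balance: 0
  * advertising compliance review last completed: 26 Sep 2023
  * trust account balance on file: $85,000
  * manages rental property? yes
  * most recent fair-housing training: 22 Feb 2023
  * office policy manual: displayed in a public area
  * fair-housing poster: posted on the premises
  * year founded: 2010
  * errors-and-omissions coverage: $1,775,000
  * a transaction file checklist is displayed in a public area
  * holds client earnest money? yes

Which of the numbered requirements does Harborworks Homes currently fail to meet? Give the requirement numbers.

1. agency disclosure form present → met
2. errors-and-omissions renewal 523 days ago vs limit 365 → not met
3. days trust account out of balance 0 ≤ 1 → met
4. condition 'holds client earnest money' holds; fair-housing poster present → met
5. condition 'manages rental property' holds; broker supervision audit 23 days ago vs limit 45 → met
6. errors-and-omissions coverage $1,775,000 < $1,825,000 → not met
7. advertising compliance review 110 days ago vs limit 120 → met
8. office policy manual present → met
9. transaction file checklist present → met
10. condition 'operates branch offices' holds; fair-housing training 326 days ago vs limit 365 → met
11. unresolved consumer complaints 0 ≤ 2 → met
12. trust account balance $85,000 ≥ $80,000 → met
Not met: 2, 6

2, 6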